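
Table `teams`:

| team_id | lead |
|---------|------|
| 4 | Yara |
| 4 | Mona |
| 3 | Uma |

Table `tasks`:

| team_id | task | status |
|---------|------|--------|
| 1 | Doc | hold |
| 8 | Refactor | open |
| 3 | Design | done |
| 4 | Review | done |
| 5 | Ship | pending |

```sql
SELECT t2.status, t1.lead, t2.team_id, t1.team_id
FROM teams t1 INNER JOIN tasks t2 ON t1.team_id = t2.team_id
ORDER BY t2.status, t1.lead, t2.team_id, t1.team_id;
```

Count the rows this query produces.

3

INNER JOIN keeps only pairs where the ON condition holds.
Matching on t1.team_id = t2.team_id.
Matched pairs: 3.
Total: 3 rows.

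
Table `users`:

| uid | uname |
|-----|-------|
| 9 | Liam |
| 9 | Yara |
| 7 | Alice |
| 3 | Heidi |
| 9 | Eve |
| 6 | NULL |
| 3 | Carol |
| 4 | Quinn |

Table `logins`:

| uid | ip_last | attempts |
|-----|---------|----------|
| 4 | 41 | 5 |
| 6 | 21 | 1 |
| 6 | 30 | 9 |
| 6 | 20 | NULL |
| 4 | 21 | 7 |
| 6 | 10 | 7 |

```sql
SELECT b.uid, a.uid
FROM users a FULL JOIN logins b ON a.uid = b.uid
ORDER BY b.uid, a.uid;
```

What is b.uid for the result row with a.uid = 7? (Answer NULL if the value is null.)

NULL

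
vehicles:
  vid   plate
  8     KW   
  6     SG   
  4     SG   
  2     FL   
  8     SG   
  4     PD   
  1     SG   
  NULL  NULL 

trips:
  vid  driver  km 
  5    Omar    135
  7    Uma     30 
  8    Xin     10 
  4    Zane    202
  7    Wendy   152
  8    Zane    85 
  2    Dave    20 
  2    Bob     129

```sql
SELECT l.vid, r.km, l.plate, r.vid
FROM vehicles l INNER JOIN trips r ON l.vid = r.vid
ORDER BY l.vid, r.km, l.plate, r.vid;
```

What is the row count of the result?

8

INNER JOIN keeps only pairs where the ON condition holds.
Matching on l.vid = r.vid. A NULL in a compared column never satisfies the condition.
Matched pairs: 8.
Total: 8 rows.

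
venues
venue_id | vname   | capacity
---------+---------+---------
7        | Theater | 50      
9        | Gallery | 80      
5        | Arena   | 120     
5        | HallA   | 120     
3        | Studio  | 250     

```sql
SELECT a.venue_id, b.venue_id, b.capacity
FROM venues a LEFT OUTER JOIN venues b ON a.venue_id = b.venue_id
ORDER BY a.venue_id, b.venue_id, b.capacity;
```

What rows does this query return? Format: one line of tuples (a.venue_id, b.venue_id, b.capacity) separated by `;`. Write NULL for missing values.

LEFT JOIN keeps every row from `venues a`; unmatched rows get NULL for `venues b`'s columns.
Matching on a.venue_id = b.venue_id.
- venue_id=7: 1 matching b row(s), so 1 row(s) emitted.
- venue_id=9: 1 matching b row(s), so 1 row(s) emitted.
- venue_id=5: 2 matching b row(s), so 2 row(s) emitted.
- venue_id=5: 2 matching b row(s), so 2 row(s) emitted.
- venue_id=3: 1 matching b row(s), so 1 row(s) emitted.
After projecting and ordering:
a.venue_id | b.venue_id | b.capacity
3 | 3 | 250
5 | 5 | 120
5 | 5 | 120
5 | 5 | 120
5 | 5 | 120
7 | 7 | 50
9 | 9 | 80

(3, 3, 250); (5, 5, 120); (5, 5, 120); (5, 5, 120); (5, 5, 120); (7, 7, 50); (9, 9, 80)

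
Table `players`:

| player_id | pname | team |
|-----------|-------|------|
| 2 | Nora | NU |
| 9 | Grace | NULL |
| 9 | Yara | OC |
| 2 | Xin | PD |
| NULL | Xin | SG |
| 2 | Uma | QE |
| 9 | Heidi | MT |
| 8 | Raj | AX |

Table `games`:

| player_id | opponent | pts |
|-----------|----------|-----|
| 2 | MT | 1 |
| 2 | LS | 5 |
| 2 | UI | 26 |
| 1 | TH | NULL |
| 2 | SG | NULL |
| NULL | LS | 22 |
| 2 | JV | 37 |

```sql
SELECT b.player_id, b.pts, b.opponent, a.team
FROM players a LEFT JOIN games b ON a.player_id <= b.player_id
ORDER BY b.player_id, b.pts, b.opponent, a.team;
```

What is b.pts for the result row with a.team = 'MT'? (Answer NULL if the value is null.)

NULL

LEFT JOIN keeps every row from `players`; unmatched rows get NULL for `games`'s columns.
Matching on a.player_id <= b.player_id. A NULL in a compared column never satisfies the condition.
Matched pairs: 15; unmatched a rows kept: 5.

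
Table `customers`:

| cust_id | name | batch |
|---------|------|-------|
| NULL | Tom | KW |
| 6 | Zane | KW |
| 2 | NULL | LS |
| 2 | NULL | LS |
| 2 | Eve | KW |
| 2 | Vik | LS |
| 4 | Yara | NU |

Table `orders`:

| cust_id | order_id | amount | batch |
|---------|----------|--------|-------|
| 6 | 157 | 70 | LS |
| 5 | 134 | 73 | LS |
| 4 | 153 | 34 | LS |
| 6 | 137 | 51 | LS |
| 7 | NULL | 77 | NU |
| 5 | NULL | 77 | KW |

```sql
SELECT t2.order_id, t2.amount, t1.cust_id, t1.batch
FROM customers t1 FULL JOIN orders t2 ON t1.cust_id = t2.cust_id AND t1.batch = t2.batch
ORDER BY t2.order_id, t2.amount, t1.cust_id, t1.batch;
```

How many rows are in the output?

FULL OUTER JOIN keeps every row from both sides; unmatched rows get NULL for the other side's columns.
Matching on t1.cust_id = t2.cust_id AND t1.batch = t2.batch. A NULL in a compared column never satisfies the condition.
- t1[0] cust_id=NULL, batch=KW → no match; kept with NULLs on the t2 side.
- t1[1] cust_id=6, batch=KW → no match; kept with NULLs on the t2 side.
- t1[2] cust_id=2, batch=LS → no match; kept with NULLs on the t2 side.
- t1[3] cust_id=2, batch=LS → no match; kept with NULLs on the t2 side.
- t1[4] cust_id=2, batch=KW → no match; kept with NULLs on the t2 side.
- t1[5] cust_id=2, batch=LS → no match; kept with NULLs on the t2 side.
- t1[6] cust_id=4, batch=NU → no match; kept with NULLs on the t2 side.
- 6 t2 row(s) had no t1 match → kept, t1 columns NULL.
Total: 0 matched + 13 padded = 13 rows.

13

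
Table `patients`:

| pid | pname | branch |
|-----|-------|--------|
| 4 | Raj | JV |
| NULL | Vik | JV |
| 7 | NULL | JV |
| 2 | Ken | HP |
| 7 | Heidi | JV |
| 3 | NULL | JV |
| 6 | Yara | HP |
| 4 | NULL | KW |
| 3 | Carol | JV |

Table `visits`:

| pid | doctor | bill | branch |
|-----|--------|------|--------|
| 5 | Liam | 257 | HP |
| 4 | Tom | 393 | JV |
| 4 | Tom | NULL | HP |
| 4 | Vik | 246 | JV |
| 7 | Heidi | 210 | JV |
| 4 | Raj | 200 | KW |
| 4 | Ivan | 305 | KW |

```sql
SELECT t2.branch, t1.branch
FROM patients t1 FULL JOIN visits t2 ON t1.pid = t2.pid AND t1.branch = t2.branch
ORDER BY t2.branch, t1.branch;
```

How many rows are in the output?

13

FULL OUTER JOIN keeps every row from both sides; unmatched rows get NULL for the other side's columns.
Matching on t1.pid = t2.pid AND t1.branch = t2.branch. A NULL in a compared column never satisfies the condition.
- t1 (pid=4, branch=JV) pairs with 2 row(s) of t2.
- t1 (pid=NULL, branch=JV) has no partner → padded with NULL.
- t1 (pid=7, branch=JV) pairs with 1 row(s) of t2.
- t1 (pid=2, branch=HP) has no partner → padded with NULL.
- t1 (pid=7, branch=JV) pairs with 1 row(s) of t2.
- t1 (pid=3, branch=JV) has no partner → padded with NULL.
- t1 (pid=6, branch=HP) has no partner → padded with NULL.
- t1 (pid=4, branch=KW) pairs with 2 row(s) of t2.
- t1 (pid=3, branch=JV) has no partner → padded with NULL.
- 2 row(s) from t2 found no t1 partner → padded with NULL.
Total: 6 matched + 7 padded = 13 rows.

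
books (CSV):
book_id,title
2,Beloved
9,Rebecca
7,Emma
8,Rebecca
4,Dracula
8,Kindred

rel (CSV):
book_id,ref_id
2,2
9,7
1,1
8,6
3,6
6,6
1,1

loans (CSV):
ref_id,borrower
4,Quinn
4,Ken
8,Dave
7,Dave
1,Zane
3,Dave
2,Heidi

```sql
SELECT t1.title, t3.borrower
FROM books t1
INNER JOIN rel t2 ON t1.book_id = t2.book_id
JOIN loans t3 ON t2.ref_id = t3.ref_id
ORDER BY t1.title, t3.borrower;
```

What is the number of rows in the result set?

2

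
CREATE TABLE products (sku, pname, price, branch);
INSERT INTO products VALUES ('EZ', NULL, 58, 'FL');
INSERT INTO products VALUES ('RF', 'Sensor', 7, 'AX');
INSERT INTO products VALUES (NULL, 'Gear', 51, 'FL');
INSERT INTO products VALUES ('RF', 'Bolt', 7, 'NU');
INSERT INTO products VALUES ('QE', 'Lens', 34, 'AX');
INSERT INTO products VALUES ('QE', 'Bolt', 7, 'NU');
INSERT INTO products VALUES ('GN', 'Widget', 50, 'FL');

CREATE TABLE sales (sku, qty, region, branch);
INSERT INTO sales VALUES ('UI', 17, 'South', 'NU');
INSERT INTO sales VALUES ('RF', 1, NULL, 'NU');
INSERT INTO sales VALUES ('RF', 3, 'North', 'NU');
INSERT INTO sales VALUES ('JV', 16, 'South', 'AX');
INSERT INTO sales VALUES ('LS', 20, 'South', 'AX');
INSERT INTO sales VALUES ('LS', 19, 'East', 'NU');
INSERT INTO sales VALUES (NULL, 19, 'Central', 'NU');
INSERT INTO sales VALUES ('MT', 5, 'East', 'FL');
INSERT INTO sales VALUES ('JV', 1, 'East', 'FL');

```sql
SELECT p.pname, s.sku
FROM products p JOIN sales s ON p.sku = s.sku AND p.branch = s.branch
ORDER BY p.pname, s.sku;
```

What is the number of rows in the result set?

INNER JOIN keeps only pairs where the ON condition holds.
Matching on p.sku = s.sku AND p.branch = s.branch. A NULL in a compared column never satisfies the condition.
- sku=EZ, branch=FL: no matching s row, dropped.
- sku=RF, branch=AX: no matching s row, dropped.
- sku=NULL, branch=FL: no matching s row, dropped.
- sku=RF, branch=NU: 2 matching s row(s), so 2 row(s) emitted.
- sku=QE, branch=AX: no matching s row, dropped.
- sku=QE, branch=NU: no matching s row, dropped.
- sku=GN, branch=FL: no matching s row, dropped.
Total: 2 rows.

2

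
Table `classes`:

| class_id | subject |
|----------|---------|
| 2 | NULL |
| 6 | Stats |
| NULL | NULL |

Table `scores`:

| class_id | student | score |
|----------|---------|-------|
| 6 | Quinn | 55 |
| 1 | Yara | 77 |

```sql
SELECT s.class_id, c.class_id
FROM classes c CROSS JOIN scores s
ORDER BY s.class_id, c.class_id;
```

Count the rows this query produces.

6

CROSS JOIN pairs every row of `classes` with every row of `scores`: 3 × 2 = 6 rows.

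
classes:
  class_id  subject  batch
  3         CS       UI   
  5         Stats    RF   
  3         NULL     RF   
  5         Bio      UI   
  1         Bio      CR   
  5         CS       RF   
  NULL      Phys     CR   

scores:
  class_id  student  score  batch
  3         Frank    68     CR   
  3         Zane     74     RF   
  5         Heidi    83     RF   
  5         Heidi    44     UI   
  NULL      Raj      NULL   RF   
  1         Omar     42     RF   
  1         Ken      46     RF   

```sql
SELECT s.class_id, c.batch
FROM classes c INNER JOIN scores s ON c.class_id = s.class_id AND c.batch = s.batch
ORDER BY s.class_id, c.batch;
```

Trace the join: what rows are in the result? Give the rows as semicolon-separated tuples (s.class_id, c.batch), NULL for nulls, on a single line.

(3, RF); (5, RF); (5, RF); (5, UI)

INNER JOIN keeps only pairs where the ON condition holds.
Matching on c.class_id = s.class_id AND c.batch = s.batch. A NULL in a compared column never satisfies the condition.
Matched pairs: 4.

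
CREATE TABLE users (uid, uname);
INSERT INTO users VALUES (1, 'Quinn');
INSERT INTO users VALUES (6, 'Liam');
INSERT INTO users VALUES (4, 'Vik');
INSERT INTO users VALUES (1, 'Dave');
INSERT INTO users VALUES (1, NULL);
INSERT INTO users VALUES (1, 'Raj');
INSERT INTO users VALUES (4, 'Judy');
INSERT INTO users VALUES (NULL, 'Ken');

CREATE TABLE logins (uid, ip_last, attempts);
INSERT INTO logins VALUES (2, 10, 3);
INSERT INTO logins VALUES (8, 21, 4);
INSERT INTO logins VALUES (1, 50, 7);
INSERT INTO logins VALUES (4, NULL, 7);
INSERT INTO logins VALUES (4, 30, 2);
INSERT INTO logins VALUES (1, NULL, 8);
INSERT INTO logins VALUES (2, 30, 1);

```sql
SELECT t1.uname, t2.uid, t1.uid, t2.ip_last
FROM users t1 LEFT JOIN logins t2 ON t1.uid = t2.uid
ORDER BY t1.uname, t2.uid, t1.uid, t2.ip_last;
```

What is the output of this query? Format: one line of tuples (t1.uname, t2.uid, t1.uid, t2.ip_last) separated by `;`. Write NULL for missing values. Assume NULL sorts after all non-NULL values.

LEFT JOIN keeps every row from `users`; unmatched rows get NULL for `logins`'s columns.
Matching on t1.uid = t2.uid. A NULL in a compared column never satisfies the condition.
- t1[0] uid=1 → 2 match(es) in t2 → 2 row(s).
- t1[1] uid=6 → no match; kept with NULLs on the t2 side.
- t1[2] uid=4 → 2 match(es) in t2 → 2 row(s).
- t1[3] uid=1 → 2 match(es) in t2 → 2 row(s).
- t1[4] uid=1 → 2 match(es) in t2 → 2 row(s).
- t1[5] uid=1 → 2 match(es) in t2 → 2 row(s).
- t1[6] uid=4 → 2 match(es) in t2 → 2 row(s).
- t1[7] uid=NULL → no match; kept with NULLs on the t2 side.

(Dave, 1, 1, 50); (Dave, 1, 1, NULL); (Judy, 4, 4, 30); (Judy, 4, 4, NULL); (Ken, NULL, NULL, NULL); (Liam, NULL, 6, NULL); (Quinn, 1, 1, 50); (Quinn, 1, 1, NULL); (Raj, 1, 1, 50); (Raj, 1, 1, NULL); (Vik, 4, 4, 30); (Vik, 4, 4, NULL); (NULL, 1, 1, 50); (NULL, 1, 1, NULL)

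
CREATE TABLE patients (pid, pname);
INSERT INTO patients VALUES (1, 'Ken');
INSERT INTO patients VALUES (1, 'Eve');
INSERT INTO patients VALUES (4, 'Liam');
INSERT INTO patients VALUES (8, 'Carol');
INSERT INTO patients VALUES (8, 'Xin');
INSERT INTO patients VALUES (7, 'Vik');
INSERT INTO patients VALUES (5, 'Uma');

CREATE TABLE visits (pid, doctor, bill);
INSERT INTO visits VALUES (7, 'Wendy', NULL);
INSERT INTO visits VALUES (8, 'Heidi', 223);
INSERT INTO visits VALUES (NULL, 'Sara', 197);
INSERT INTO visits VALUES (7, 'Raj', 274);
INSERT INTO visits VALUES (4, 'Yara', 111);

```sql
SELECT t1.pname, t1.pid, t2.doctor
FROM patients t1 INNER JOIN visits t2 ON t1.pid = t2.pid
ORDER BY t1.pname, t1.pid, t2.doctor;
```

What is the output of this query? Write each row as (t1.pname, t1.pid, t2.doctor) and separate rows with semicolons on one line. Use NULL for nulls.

(Carol, 8, Heidi); (Liam, 4, Yara); (Vik, 7, Raj); (Vik, 7, Wendy); (Xin, 8, Heidi)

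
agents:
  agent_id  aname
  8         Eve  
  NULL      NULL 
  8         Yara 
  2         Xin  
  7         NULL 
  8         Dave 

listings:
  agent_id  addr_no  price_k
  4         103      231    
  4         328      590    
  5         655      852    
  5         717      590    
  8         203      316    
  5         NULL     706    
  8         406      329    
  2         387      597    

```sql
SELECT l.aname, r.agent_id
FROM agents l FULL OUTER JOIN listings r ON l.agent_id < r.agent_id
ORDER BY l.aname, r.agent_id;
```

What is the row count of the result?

14

FULL OUTER JOIN keeps every row from both sides; unmatched rows get NULL for the other side's columns.
Matching on l.agent_id < r.agent_id. A NULL in a compared column never satisfies the condition.
- agent_id=8: no r row matches, row kept with r columns NULL.
- agent_id=NULL: no r row matches, row kept with r columns NULL.
- agent_id=8: no r row matches, row kept with r columns NULL.
- agent_id=2: 7 matching r row(s), so 7 row(s) emitted.
- agent_id=7: 2 matching r row(s), so 2 row(s) emitted.
- agent_id=8: no r row matches, row kept with r columns NULL.
- 1 r row(s) had no l match → kept, l columns NULL.
Total: 9 matched + 5 padded = 14 rows.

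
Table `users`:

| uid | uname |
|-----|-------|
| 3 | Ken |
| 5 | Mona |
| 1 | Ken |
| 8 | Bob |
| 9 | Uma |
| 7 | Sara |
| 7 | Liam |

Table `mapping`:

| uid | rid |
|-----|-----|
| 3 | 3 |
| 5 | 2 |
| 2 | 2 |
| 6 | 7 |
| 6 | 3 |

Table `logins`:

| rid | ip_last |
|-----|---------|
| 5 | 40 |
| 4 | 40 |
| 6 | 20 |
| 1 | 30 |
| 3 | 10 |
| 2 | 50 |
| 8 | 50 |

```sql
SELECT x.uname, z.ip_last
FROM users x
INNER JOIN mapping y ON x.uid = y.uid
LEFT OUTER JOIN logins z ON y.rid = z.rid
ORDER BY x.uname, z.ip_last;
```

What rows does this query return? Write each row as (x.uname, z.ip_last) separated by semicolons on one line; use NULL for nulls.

Step 1 — x INNER JOIN y on uid → 2 row(s).
Then LEFT JOIN `logins z` on rid: each of those 2 rows is kept; rows whose y.rid has no match in z get NULL for z's columns.

(Ken, 10); (Mona, 50)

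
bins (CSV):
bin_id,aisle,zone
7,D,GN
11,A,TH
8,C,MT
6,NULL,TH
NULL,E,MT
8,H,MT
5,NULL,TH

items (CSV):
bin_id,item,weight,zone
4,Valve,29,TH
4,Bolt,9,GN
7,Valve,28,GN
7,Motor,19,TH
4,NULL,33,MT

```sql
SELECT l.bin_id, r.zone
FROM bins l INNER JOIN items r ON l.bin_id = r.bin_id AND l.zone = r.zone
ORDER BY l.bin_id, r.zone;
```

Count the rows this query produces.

1

INNER JOIN keeps only pairs where the ON condition holds.
Matching on l.bin_id = r.bin_id AND l.zone = r.zone. A NULL in a compared column never satisfies the condition.
- l row (bin_id=7, zone=GN): matches 1 r row(s) → 1 output row(s).
- l row (bin_id=11, zone=TH): no match → dropped.
- l row (bin_id=8, zone=MT): no match → dropped.
- l row (bin_id=6, zone=TH): no match → dropped.
- l row (bin_id=NULL, zone=MT): no match → dropped.
- l row (bin_id=8, zone=MT): no match → dropped.
- l row (bin_id=5, zone=TH): no match → dropped.
Total: 1 rows.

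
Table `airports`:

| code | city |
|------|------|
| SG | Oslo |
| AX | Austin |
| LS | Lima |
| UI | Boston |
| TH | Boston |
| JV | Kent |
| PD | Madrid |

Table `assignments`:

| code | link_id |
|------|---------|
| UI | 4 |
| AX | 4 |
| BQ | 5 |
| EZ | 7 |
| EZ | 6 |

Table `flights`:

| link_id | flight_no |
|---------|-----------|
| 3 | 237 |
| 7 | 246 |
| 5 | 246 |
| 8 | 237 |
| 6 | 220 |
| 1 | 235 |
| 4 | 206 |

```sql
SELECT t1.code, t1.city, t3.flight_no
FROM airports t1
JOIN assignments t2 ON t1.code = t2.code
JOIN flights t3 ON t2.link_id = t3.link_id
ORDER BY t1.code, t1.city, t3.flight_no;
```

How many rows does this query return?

Evaluate left to right. First `airports t1 INNER JOIN assignments t2` on code: 2 row(s).
Then INNER JOIN `flights t3` on link_id: keep only rows whose t2.link_id appears in t3.
Result: 2 row(s).

2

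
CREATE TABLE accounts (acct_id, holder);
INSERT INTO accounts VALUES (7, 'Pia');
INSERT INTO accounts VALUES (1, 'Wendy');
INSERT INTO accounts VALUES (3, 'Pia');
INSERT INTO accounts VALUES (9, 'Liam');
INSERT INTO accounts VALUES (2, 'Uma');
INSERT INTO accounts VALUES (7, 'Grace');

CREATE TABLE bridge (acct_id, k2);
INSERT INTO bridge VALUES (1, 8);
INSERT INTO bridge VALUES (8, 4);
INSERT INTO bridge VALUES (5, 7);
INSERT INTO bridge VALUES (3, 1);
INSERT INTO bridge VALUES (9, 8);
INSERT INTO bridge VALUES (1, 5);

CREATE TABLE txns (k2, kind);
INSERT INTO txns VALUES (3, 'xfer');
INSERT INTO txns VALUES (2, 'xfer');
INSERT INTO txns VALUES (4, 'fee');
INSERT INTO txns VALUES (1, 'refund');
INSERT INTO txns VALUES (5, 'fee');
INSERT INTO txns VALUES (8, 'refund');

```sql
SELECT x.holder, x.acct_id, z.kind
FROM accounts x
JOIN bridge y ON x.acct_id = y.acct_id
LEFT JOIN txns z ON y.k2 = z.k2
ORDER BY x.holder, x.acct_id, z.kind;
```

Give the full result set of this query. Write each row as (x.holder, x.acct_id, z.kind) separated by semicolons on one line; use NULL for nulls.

Step 1 — x INNER JOIN y on acct_id → 4 row(s).
Then LEFT JOIN `txns z` on k2: each of those 4 rows is kept; rows whose y.k2 has no match in z get NULL for z's columns.

(Liam, 9, refund); (Pia, 3, refund); (Wendy, 1, fee); (Wendy, 1, refund)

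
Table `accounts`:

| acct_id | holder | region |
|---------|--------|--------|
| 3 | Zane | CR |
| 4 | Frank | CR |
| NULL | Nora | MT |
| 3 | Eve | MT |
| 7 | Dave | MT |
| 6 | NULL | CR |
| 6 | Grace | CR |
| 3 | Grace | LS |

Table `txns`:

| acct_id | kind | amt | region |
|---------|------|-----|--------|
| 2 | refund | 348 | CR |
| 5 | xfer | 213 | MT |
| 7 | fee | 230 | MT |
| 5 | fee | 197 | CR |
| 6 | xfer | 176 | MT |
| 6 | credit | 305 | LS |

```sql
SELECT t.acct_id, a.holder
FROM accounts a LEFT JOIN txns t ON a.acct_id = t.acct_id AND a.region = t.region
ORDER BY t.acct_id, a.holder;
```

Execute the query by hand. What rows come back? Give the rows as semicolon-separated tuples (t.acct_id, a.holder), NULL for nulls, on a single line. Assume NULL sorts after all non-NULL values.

LEFT JOIN keeps every row from `accounts`; unmatched rows get NULL for `txns`'s columns.
Matching on a.acct_id = t.acct_id AND a.region = t.region. A NULL in a compared column never satisfies the condition.
- acct_id=3, region=CR: no t row matches, row kept with t columns NULL.
- acct_id=4, region=CR: no t row matches, row kept with t columns NULL.
- acct_id=NULL, region=MT: no t row matches, row kept with t columns NULL.
- acct_id=3, region=MT: no t row matches, row kept with t columns NULL.
- acct_id=7, region=MT: 1 matching t row(s), so 1 row(s) emitted.
- acct_id=6, region=CR: no t row matches, row kept with t columns NULL.
- acct_id=6, region=CR: no t row matches, row kept with t columns NULL.
- acct_id=3, region=LS: no t row matches, row kept with t columns NULL.
After projecting and ordering:
t.acct_id | a.holder
7 | Dave
NULL | Eve
NULL | Frank
NULL | Grace
NULL | Grace
NULL | Nora
NULL | Zane
NULL | NULL

(7, Dave); (NULL, Eve); (NULL, Frank); (NULL, Grace); (NULL, Grace); (NULL, Nora); (NULL, Zane); (NULL, NULL)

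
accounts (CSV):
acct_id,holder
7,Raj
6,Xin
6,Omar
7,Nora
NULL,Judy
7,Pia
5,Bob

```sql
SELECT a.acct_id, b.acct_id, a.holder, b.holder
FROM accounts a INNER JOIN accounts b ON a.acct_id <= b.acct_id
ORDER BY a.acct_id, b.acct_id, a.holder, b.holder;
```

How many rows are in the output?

25

INNER JOIN keeps only pairs where the ON condition holds.
Matching on a.acct_id <= b.acct_id. A NULL in a compared column never satisfies the condition.
- a (acct_id=7) pairs with 3 row(s) of b.
- a (acct_id=6) pairs with 5 row(s) of b.
- a (acct_id=6) pairs with 5 row(s) of b.
- a (acct_id=7) pairs with 3 row(s) of b.
- a (acct_id=NULL) has no partner → excluded.
- a (acct_id=7) pairs with 3 row(s) of b.
- a (acct_id=5) pairs with 6 row(s) of b.
Total: 25 rows.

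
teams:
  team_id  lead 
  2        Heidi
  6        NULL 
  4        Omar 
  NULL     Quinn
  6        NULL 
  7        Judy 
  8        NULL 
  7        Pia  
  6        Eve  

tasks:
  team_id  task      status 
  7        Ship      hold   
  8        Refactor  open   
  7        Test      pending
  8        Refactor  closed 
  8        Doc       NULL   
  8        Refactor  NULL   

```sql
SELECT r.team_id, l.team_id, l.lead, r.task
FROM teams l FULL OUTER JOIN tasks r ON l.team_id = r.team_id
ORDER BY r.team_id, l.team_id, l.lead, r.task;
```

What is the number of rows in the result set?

FULL OUTER JOIN keeps every row from both sides; unmatched rows get NULL for the other side's columns.
Matching on l.team_id = r.team_id. A NULL in a compared column never satisfies the condition.
Matched pairs: 8; unmatched l rows kept: 6; unmatched r rows kept: 0.
Total: 8 matched + 6 padded = 14 rows.

14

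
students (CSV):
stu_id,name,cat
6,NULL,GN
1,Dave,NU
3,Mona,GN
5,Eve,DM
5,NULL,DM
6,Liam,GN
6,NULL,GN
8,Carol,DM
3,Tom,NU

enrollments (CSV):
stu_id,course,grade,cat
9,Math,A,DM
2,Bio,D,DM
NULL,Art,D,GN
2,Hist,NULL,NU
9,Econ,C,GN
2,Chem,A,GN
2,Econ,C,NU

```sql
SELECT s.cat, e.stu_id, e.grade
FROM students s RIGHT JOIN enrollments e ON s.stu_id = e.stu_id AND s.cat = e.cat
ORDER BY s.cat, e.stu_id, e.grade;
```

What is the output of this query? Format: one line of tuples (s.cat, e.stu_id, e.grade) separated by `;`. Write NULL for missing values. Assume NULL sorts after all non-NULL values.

(NULL, 2, A); (NULL, 2, C); (NULL, 2, D); (NULL, 2, NULL); (NULL, 9, A); (NULL, 9, C); (NULL, NULL, D)

RIGHT JOIN keeps every row from `enrollments`; unmatched rows get NULL for `students`'s columns.
Matching on s.stu_id = e.stu_id AND s.cat = e.cat. A NULL in a compared column never satisfies the condition.
- s (stu_id=6, cat=GN) has no partner in e.
- s (stu_id=1, cat=NU) has no partner in e.
- s (stu_id=3, cat=GN) has no partner in e.
- s (stu_id=5, cat=DM) has no partner in e.
- s (stu_id=5, cat=DM) has no partner in e.
- s (stu_id=6, cat=GN) has no partner in e.
- s (stu_id=6, cat=GN) has no partner in e.
- s (stu_id=8, cat=DM) has no partner in e.
- s (stu_id=3, cat=NU) has no partner in e.
- plus 7 unmatched e row(s), each kept with NULL s columns.
After projecting and ordering:
s.cat | e.stu_id | e.grade
NULL | 2 | A
NULL | 2 | C
NULL | 2 | D
NULL | 2 | NULL
NULL | 9 | A
NULL | 9 | C
NULL | NULL | D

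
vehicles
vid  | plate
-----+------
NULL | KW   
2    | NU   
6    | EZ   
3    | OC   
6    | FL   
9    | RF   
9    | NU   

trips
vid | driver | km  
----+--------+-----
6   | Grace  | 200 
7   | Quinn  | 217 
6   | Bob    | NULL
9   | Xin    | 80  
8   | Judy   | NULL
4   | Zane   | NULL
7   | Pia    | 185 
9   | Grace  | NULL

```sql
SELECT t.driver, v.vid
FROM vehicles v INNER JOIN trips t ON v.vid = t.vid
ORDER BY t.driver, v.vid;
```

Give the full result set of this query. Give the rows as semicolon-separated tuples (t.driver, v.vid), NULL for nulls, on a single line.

(Bob, 6); (Bob, 6); (Grace, 6); (Grace, 6); (Grace, 9); (Grace, 9); (Xin, 9); (Xin, 9)

INNER JOIN keeps only pairs where the ON condition holds.
Matching on v.vid = t.vid. A NULL in a compared column never satisfies the condition.
- v (vid=NULL) has no partner → excluded.
- v (vid=2) has no partner → excluded.
- v (vid=6) pairs with 2 row(s) of t.
- v (vid=3) has no partner → excluded.
- v (vid=6) pairs with 2 row(s) of t.
- v (vid=9) pairs with 2 row(s) of t.
- v (vid=9) pairs with 2 row(s) of t.
After projecting and ordering:
t.driver | v.vid
Bob | 6
Bob | 6
Grace | 6
Grace | 6
Grace | 9
Grace | 9
Xin | 9
Xin | 9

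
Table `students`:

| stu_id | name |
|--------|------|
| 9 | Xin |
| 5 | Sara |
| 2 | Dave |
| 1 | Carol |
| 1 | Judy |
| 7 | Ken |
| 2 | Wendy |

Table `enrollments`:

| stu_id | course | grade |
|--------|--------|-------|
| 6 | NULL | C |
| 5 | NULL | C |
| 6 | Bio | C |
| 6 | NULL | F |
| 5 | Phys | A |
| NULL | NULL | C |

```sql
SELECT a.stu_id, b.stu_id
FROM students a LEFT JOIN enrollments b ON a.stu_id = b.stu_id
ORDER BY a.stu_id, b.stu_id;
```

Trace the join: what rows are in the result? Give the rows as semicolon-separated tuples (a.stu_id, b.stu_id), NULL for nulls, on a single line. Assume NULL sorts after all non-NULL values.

LEFT JOIN keeps every row from `students`; unmatched rows get NULL for `enrollments`'s columns.
Matching on a.stu_id = b.stu_id. A NULL in a compared column never satisfies the condition.
- stu_id=9: no b row matches, row kept with b columns NULL.
- stu_id=5: 2 matching b row(s), so 2 row(s) emitted.
- stu_id=2: no b row matches, row kept with b columns NULL.
- stu_id=1: no b row matches, row kept with b columns NULL.
- stu_id=1: no b row matches, row kept with b columns NULL.
- stu_id=7: no b row matches, row kept with b columns NULL.
- stu_id=2: no b row matches, row kept with b columns NULL.
After projecting and ordering:
a.stu_id | b.stu_id
1 | NULL
1 | NULL
2 | NULL
2 | NULL
5 | 5
5 | 5
7 | NULL
9 | NULL

(1, NULL); (1, NULL); (2, NULL); (2, NULL); (5, 5); (5, 5); (7, NULL); (9, NULL)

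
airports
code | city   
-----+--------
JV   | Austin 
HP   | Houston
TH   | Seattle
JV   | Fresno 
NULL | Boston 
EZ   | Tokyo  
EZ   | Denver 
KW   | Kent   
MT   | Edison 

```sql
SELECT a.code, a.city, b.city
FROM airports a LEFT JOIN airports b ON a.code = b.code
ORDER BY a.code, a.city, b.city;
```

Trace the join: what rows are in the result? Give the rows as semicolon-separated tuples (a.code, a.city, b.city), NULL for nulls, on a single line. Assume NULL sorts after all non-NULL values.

(EZ, Denver, Denver); (EZ, Denver, Tokyo); (EZ, Tokyo, Denver); (EZ, Tokyo, Tokyo); (HP, Houston, Houston); (JV, Austin, Austin); (JV, Austin, Fresno); (JV, Fresno, Austin); (JV, Fresno, Fresno); (KW, Kent, Kent); (MT, Edison, Edison); (TH, Seattle, Seattle); (NULL, Boston, NULL)

LEFT JOIN keeps every row from `airports a`; unmatched rows get NULL for `airports b`'s columns.
Matching on a.code = b.code. A NULL in a compared column never satisfies the condition.
- a row (code=JV): matches 2 b row(s) → 2 output row(s).
- a row (code=HP): matches 1 b row(s) → 1 output row(s).
- a row (code=TH): matches 1 b row(s) → 1 output row(s).
- a row (code=JV): matches 2 b row(s) → 2 output row(s).
- a row (code=NULL): no match → kept, b columns NULL.
- a row (code=EZ): matches 2 b row(s) → 2 output row(s).
- a row (code=EZ): matches 2 b row(s) → 2 output row(s).
- a row (code=KW): matches 1 b row(s) → 1 output row(s).
- a row (code=MT): matches 1 b row(s) → 1 output row(s).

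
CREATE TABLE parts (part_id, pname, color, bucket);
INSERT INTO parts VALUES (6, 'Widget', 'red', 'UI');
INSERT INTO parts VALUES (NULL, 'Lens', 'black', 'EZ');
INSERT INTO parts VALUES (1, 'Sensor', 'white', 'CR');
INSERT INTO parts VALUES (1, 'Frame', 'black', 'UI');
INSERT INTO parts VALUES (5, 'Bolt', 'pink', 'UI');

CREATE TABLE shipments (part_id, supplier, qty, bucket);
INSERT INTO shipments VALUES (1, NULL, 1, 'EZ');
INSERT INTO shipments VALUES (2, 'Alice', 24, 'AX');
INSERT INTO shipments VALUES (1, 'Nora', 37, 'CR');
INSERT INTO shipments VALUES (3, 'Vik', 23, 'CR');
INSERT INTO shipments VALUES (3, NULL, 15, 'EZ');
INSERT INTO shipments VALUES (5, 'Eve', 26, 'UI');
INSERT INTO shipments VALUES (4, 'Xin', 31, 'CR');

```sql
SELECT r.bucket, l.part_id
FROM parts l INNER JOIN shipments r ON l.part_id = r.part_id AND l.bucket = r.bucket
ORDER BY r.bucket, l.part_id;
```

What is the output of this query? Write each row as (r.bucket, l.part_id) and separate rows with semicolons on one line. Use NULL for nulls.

INNER JOIN keeps only pairs where the ON condition holds.
Matching on l.part_id = r.part_id AND l.bucket = r.bucket. A NULL in a compared column never satisfies the condition.
- l (part_id=6, bucket=UI) has no partner → excluded.
- l (part_id=NULL, bucket=EZ) has no partner → excluded.
- l (part_id=1, bucket=CR) pairs with 1 row(s) of r.
- l (part_id=1, bucket=UI) has no partner → excluded.
- l (part_id=5, bucket=UI) pairs with 1 row(s) of r.
After projecting and ordering:
r.bucket | l.part_id
CR | 1
UI | 5

(CR, 1); (UI, 5)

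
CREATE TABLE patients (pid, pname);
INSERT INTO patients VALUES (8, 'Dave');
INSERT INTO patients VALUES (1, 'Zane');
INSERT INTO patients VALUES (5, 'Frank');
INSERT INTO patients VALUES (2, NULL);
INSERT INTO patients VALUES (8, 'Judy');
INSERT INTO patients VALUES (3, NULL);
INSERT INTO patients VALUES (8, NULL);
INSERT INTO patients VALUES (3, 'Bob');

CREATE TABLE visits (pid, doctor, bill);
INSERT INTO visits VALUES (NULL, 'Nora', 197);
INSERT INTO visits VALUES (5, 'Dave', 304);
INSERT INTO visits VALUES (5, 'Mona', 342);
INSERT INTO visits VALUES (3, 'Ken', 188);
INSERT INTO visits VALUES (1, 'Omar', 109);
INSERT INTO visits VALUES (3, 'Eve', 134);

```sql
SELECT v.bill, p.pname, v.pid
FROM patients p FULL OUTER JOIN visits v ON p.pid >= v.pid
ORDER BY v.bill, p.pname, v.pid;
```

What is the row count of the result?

29

FULL OUTER JOIN keeps every row from both sides; unmatched rows get NULL for the other side's columns.
Matching on p.pid >= v.pid. A NULL in a compared column never satisfies the condition.
Matched pairs: 28; unmatched p rows kept: 0; unmatched v rows kept: 1.
Total: 28 matched + 1 padded = 29 rows.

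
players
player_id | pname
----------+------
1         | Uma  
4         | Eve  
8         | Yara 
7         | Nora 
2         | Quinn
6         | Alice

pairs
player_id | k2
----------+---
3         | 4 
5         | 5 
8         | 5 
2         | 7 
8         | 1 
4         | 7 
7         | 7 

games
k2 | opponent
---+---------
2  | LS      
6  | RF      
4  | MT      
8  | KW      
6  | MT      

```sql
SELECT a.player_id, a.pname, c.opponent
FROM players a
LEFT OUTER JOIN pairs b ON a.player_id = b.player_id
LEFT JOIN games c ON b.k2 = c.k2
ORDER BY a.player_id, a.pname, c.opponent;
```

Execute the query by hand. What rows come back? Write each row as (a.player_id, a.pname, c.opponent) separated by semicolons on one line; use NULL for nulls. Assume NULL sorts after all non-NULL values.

Step 1 — a LEFT JOIN b on player_id → 7 row(s).
Then LEFT JOIN `games c` on k2: each of those 7 rows is kept; rows whose b.k2 has no match in c get NULL for c's columns.

(1, Uma, NULL); (2, Quinn, NULL); (4, Eve, NULL); (6, Alice, NULL); (7, Nora, NULL); (8, Yara, NULL); (8, Yara, NULL)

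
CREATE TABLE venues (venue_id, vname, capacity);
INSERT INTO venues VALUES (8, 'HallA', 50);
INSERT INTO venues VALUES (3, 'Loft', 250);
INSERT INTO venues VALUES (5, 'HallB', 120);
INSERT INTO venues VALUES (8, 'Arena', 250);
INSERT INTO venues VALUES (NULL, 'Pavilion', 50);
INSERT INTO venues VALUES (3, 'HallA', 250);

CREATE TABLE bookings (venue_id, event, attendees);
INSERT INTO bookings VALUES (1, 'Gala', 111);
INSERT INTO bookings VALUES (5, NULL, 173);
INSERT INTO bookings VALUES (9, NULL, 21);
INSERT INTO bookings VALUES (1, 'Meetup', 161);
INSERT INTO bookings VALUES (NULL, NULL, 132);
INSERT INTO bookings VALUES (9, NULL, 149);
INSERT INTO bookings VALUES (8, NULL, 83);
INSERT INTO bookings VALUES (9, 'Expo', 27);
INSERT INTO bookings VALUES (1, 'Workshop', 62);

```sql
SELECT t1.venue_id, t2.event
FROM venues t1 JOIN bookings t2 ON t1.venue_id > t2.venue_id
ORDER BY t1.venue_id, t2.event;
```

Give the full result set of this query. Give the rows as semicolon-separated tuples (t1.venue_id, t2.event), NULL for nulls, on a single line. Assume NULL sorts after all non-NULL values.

(3, Gala); (3, Gala); (3, Meetup); (3, Meetup); (3, Workshop); (3, Workshop); (5, Gala); (5, Meetup); (5, Workshop); (8, Gala); (8, Gala); (8, Meetup); (8, Meetup); (8, Workshop); (8, Workshop); (8, NULL); (8, NULL)

INNER JOIN keeps only pairs where the ON condition holds.
Matching on t1.venue_id > t2.venue_id. A NULL in a compared column never satisfies the condition.
- venue_id=8: 4 matching t2 row(s), so 4 row(s) emitted.
- venue_id=3: 3 matching t2 row(s), so 3 row(s) emitted.
- venue_id=5: 3 matching t2 row(s), so 3 row(s) emitted.
- venue_id=8: 4 matching t2 row(s), so 4 row(s) emitted.
- venue_id=NULL: no matching t2 row, dropped.
- venue_id=3: 3 matching t2 row(s), so 3 row(s) emitted.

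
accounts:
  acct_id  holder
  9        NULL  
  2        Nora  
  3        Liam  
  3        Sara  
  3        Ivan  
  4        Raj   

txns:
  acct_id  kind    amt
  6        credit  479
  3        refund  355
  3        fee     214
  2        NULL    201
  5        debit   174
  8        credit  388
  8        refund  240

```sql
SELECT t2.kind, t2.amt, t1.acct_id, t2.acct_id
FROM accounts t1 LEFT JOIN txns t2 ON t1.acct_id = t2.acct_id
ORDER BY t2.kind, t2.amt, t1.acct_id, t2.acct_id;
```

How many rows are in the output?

LEFT JOIN keeps every row from `accounts`; unmatched rows get NULL for `txns`'s columns.
Matching on t1.acct_id = t2.acct_id.
Matched pairs: 7; unmatched t1 rows kept: 2.
Total: 7 matched + 2 padded = 9 rows.

9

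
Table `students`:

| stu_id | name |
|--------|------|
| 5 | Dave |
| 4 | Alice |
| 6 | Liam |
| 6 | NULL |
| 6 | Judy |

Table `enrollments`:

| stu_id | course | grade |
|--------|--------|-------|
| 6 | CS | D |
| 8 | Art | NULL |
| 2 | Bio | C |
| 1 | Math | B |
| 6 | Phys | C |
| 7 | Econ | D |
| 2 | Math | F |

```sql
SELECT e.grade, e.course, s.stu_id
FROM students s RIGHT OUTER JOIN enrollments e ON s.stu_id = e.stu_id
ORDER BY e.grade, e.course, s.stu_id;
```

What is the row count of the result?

11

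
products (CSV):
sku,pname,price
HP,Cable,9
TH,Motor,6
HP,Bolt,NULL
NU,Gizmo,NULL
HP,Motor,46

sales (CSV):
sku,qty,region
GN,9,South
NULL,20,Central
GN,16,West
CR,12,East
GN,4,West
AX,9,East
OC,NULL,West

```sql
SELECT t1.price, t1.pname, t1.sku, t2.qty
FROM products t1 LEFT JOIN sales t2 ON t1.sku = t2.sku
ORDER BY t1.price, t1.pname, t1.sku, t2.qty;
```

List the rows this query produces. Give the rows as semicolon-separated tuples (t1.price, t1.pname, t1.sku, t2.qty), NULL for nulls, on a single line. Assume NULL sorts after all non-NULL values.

LEFT JOIN keeps every row from `products`; unmatched rows get NULL for `sales`'s columns.
Matching on t1.sku = t2.sku. A NULL in a compared column never satisfies the condition.
- t1 row (sku=HP): no match → kept, t2 columns NULL.
- t1 row (sku=TH): no match → kept, t2 columns NULL.
- t1 row (sku=HP): no match → kept, t2 columns NULL.
- t1 row (sku=NU): no match → kept, t2 columns NULL.
- t1 row (sku=HP): no match → kept, t2 columns NULL.
After projecting and ordering:
t1.price | t1.pname | t1.sku | t2.qty
6 | Motor | TH | NULL
9 | Cable | HP | NULL
46 | Motor | HP | NULL
NULL | Bolt | HP | NULL
NULL | Gizmo | NU | NULL

(6, Motor, TH, NULL); (9, Cable, HP, NULL); (46, Motor, HP, NULL); (NULL, Bolt, HP, NULL); (NULL, Gizmo, NU, NULL)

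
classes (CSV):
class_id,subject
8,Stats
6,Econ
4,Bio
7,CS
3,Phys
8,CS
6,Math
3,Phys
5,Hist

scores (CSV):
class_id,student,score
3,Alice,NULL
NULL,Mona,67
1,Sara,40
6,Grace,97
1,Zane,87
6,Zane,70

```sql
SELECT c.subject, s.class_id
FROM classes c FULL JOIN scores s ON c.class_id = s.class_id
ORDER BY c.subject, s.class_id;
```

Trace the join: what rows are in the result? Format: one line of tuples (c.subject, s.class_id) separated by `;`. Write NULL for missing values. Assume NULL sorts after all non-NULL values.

(Bio, NULL); (CS, NULL); (CS, NULL); (Econ, 6); (Econ, 6); (Hist, NULL); (Math, 6); (Math, 6); (Phys, 3); (Phys, 3); (Stats, NULL); (NULL, 1); (NULL, 1); (NULL, NULL)

FULL OUTER JOIN keeps every row from both sides; unmatched rows get NULL for the other side's columns.
Matching on c.class_id = s.class_id. A NULL in a compared column never satisfies the condition.
- class_id=8: no s row matches, row kept with s columns NULL.
- class_id=6: 2 matching s row(s), so 2 row(s) emitted.
- class_id=4: no s row matches, row kept with s columns NULL.
- class_id=7: no s row matches, row kept with s columns NULL.
- class_id=3: 1 matching s row(s), so 1 row(s) emitted.
- class_id=8: no s row matches, row kept with s columns NULL.
- class_id=6: 2 matching s row(s), so 2 row(s) emitted.
- class_id=3: 1 matching s row(s), so 1 row(s) emitted.
- class_id=5: no s row matches, row kept with s columns NULL.
- 3 s row(s) had no c match → kept, c columns NULL.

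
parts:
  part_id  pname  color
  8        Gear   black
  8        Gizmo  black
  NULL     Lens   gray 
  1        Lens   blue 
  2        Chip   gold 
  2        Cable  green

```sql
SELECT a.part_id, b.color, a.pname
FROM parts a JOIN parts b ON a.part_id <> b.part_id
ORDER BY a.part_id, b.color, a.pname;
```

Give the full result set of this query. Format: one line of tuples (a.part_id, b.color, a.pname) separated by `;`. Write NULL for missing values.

(1, black, Lens); (1, black, Lens); (1, gold, Lens); (1, green, Lens); (2, black, Cable); (2, black, Cable); (2, black, Chip); (2, black, Chip); (2, blue, Cable); (2, blue, Chip); (8, blue, Gear); (8, blue, Gizmo); (8, gold, Gear); (8, gold, Gizmo); (8, green, Gear); (8, green, Gizmo)

INNER JOIN keeps only pairs where the ON condition holds.
Matching on a.part_id <> b.part_id. A NULL in a compared column never satisfies the condition.
- a row (part_id=8): matches 3 b row(s) → 3 output row(s).
- a row (part_id=8): matches 3 b row(s) → 3 output row(s).
- a row (part_id=NULL): no match → dropped.
- a row (part_id=1): matches 4 b row(s) → 4 output row(s).
- a row (part_id=2): matches 3 b row(s) → 3 output row(s).
- a row (part_id=2): matches 3 b row(s) → 3 output row(s).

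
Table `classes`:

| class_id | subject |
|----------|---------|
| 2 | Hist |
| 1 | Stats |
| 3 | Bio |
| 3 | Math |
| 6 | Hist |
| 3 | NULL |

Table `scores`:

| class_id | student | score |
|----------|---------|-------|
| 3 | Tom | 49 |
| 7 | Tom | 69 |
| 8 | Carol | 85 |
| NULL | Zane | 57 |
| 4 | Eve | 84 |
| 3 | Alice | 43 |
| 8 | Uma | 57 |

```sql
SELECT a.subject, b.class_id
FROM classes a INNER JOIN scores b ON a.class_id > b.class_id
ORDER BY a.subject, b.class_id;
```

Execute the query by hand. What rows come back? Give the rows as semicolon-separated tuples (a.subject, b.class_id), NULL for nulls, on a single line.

(Hist, 3); (Hist, 3); (Hist, 4)

INNER JOIN keeps only pairs where the ON condition holds.
Matching on a.class_id > b.class_id. A NULL in a compared column never satisfies the condition.
Matched pairs: 3.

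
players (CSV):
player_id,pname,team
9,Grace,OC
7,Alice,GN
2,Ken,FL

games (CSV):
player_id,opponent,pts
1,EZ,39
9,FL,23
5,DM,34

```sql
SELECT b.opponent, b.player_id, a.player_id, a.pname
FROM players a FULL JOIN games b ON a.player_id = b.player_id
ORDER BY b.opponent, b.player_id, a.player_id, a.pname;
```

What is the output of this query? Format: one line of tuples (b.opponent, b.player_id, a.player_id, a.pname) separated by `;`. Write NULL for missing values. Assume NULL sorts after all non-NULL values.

(DM, 5, NULL, NULL); (EZ, 1, NULL, NULL); (FL, 9, 9, Grace); (NULL, NULL, 2, Ken); (NULL, NULL, 7, Alice)

FULL OUTER JOIN keeps every row from both sides; unmatched rows get NULL for the other side's columns.
Matching on a.player_id = b.player_id.
Matched pairs: 1; unmatched a rows kept: 2; unmatched b rows kept: 2.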